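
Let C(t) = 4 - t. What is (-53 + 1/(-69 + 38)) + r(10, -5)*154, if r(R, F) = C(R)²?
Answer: 170220/31 ≈ 5491.0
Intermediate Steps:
r(R, F) = (4 - R)²
(-53 + 1/(-69 + 38)) + r(10, -5)*154 = (-53 + 1/(-69 + 38)) + (-4 + 10)²*154 = (-53 + 1/(-31)) + 6²*154 = (-53 - 1/31) + 36*154 = -1644/31 + 5544 = 170220/31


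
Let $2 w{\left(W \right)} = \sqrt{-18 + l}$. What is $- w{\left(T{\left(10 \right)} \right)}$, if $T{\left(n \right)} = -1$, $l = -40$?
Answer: $- \frac{i \sqrt{58}}{2} \approx - 3.8079 i$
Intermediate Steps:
$w{\left(W \right)} = \frac{i \sqrt{58}}{2}$ ($w{\left(W \right)} = \frac{\sqrt{-18 - 40}}{2} = \frac{\sqrt{-58}}{2} = \frac{i \sqrt{58}}{2}$)
$- w{\left(T{\left(10 \right)} \right)} = - \frac{i \sqrt{58}}{2}$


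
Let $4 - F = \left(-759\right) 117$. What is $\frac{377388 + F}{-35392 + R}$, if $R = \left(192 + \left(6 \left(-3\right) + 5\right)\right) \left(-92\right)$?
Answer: $- \frac{93239}{10372} \approx -8.9895$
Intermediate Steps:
$F = 88807$ ($F = 4 - \left(-759\right) 117 = 4 - -88803 = 4 + 88803 = 88807$)
$R = -16468$ ($R = \left(192 + \left(-18 + 5\right)\right) \left(-92\right) = \left(192 - 13\right) \left(-92\right) = 179 \left(-92\right) = -16468$)
$\frac{377388 + F}{-35392 + R} = \frac{377388 + 88807}{-35392 - 16468} = \frac{466195}{-51860} = 466195 \left(- \frac{1}{51860}\right) = - \frac{93239}{10372}$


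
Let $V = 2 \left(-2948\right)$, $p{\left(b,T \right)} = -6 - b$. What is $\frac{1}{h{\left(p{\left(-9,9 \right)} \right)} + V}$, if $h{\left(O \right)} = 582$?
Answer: $- \frac{1}{5314} \approx -0.00018818$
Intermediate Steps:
$V = -5896$
$\frac{1}{h{\left(p{\left(-9,9 \right)} \right)} + V} = \frac{1}{582 - 5896} = \frac{1}{-5314} = - \frac{1}{5314}$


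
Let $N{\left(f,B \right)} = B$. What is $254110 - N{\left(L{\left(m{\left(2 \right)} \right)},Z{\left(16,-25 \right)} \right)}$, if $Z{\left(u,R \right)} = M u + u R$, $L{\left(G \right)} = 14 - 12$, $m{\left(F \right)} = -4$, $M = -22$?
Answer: $254862$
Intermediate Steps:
$L{\left(G \right)} = 2$
$Z{\left(u,R \right)} = - 22 u + R u$ ($Z{\left(u,R \right)} = - 22 u + u R = - 22 u + R u$)
$254110 - N{\left(L{\left(m{\left(2 \right)} \right)},Z{\left(16,-25 \right)} \right)} = 254110 - 16 \left(-22 - 25\right) = 254110 - 16 \left(-47\right) = 254110 - -752 = 254110 + 752 = 254862$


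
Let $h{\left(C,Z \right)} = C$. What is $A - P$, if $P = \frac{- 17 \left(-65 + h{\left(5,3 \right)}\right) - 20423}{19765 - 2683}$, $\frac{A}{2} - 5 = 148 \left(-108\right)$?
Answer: $- \frac{545887153}{17082} \approx -31957.0$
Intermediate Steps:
$A = -31958$ ($A = 10 + 2 \cdot 148 \left(-108\right) = 10 + 2 \left(-15984\right) = 10 - 31968 = -31958$)
$P = - \frac{19403}{17082}$ ($P = \frac{- 17 \left(-65 + 5\right) - 20423}{19765 - 2683} = \frac{\left(-17\right) \left(-60\right) - 20423}{17082} = \left(1020 - 20423\right) \frac{1}{17082} = \left(-19403\right) \frac{1}{17082} = - \frac{19403}{17082} \approx -1.1359$)
$A - P = -31958 - - \frac{19403}{17082} = -31958 + \frac{19403}{17082} = - \frac{545887153}{17082}$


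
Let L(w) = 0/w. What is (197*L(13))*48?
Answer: 0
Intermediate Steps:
L(w) = 0
(197*L(13))*48 = (197*0)*48 = 0*48 = 0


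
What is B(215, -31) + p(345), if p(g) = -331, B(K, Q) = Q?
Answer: -362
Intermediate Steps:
B(215, -31) + p(345) = -31 - 331 = -362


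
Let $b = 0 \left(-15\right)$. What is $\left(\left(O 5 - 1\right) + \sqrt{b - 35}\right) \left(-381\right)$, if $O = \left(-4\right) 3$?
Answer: $23241 - 381 i \sqrt{35} \approx 23241.0 - 2254.0 i$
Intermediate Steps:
$O = -12$
$b = 0$
$\left(\left(O 5 - 1\right) + \sqrt{b - 35}\right) \left(-381\right) = \left(\left(\left(-12\right) 5 - 1\right) + \sqrt{0 - 35}\right) \left(-381\right) = \left(\left(-60 - 1\right) + \sqrt{-35}\right) \left(-381\right) = \left(-61 + i \sqrt{35}\right) \left(-381\right) = 23241 - 381 i \sqrt{35}$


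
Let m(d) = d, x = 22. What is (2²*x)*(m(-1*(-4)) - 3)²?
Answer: 88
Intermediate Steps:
(2²*x)*(m(-1*(-4)) - 3)² = (2²*22)*(-1*(-4) - 3)² = (4*22)*(4 - 3)² = 88*1² = 88*1 = 88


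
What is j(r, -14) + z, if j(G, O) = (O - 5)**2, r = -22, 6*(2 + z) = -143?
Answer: 2011/6 ≈ 335.17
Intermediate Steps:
z = -155/6 (z = -2 + (1/6)*(-143) = -2 - 143/6 = -155/6 ≈ -25.833)
j(G, O) = (-5 + O)**2
j(r, -14) + z = (-5 - 14)**2 - 155/6 = (-19)**2 - 155/6 = 361 - 155/6 = 2011/6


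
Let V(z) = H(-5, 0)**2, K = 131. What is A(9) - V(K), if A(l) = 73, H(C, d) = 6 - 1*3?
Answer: 64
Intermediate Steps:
H(C, d) = 3 (H(C, d) = 6 - 3 = 3)
V(z) = 9 (V(z) = 3**2 = 9)
A(9) - V(K) = 73 - 1*9 = 73 - 9 = 64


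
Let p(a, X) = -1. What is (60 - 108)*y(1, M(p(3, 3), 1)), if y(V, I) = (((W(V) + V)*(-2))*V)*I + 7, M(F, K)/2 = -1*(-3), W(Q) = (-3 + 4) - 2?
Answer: -336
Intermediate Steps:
W(Q) = -1 (W(Q) = 1 - 2 = -1)
M(F, K) = 6 (M(F, K) = 2*(-1*(-3)) = 2*3 = 6)
y(V, I) = 7 + I*V*(2 - 2*V) (y(V, I) = (((-1 + V)*(-2))*V)*I + 7 = ((2 - 2*V)*V)*I + 7 = (V*(2 - 2*V))*I + 7 = I*V*(2 - 2*V) + 7 = 7 + I*V*(2 - 2*V))
(60 - 108)*y(1, M(p(3, 3), 1)) = (60 - 108)*(7 - 2*6*1² + 2*6*1) = -48*(7 - 2*6*1 + 12) = -48*(7 - 12 + 12) = -48*7 = -336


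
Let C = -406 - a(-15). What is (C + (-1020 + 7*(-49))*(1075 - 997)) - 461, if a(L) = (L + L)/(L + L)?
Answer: -107182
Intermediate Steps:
a(L) = 1 (a(L) = (2*L)/((2*L)) = (2*L)*(1/(2*L)) = 1)
C = -407 (C = -406 - 1*1 = -406 - 1 = -407)
(C + (-1020 + 7*(-49))*(1075 - 997)) - 461 = (-407 + (-1020 + 7*(-49))*(1075 - 997)) - 461 = (-407 + (-1020 - 343)*78) - 461 = (-407 - 1363*78) - 461 = (-407 - 106314) - 461 = -106721 - 461 = -107182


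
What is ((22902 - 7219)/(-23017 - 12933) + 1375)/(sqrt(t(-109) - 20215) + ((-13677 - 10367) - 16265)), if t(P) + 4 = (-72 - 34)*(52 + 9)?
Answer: -1991892090203/58413075867700 - 148246701*I*sqrt(2965)/58413075867700 ≈ -0.0341 - 0.00013819*I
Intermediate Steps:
t(P) = -6470 (t(P) = -4 + (-72 - 34)*(52 + 9) = -4 - 106*61 = -4 - 6466 = -6470)
((22902 - 7219)/(-23017 - 12933) + 1375)/(sqrt(t(-109) - 20215) + ((-13677 - 10367) - 16265)) = ((22902 - 7219)/(-23017 - 12933) + 1375)/(sqrt(-6470 - 20215) + ((-13677 - 10367) - 16265)) = (15683/(-35950) + 1375)/(sqrt(-26685) + (-24044 - 16265)) = (15683*(-1/35950) + 1375)/(3*I*sqrt(2965) - 40309) = (-15683/35950 + 1375)/(-40309 + 3*I*sqrt(2965)) = 49415567/(35950*(-40309 + 3*I*sqrt(2965)))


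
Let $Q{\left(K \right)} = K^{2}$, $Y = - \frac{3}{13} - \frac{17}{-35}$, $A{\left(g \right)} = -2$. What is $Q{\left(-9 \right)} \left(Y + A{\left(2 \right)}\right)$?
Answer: $- \frac{64314}{455} \approx -141.35$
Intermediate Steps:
$Y = \frac{116}{455}$ ($Y = \left(-3\right) \frac{1}{13} - - \frac{17}{35} = - \frac{3}{13} + \frac{17}{35} = \frac{116}{455} \approx 0.25494$)
$Q{\left(-9 \right)} \left(Y + A{\left(2 \right)}\right) = \left(-9\right)^{2} \left(\frac{116}{455} - 2\right) = 81 \left(- \frac{794}{455}\right) = - \frac{64314}{455}$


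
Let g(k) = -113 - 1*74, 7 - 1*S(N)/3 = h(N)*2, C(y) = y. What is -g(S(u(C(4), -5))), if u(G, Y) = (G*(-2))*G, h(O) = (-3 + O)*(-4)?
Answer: 187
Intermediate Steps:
h(O) = 12 - 4*O
u(G, Y) = -2*G² (u(G, Y) = (-2*G)*G = -2*G²)
S(N) = -51 + 24*N (S(N) = 21 - 3*(12 - 4*N)*2 = 21 - 3*(24 - 8*N) = 21 + (-72 + 24*N) = -51 + 24*N)
g(k) = -187 (g(k) = -113 - 74 = -187)
-g(S(u(C(4), -5))) = -1*(-187) = 187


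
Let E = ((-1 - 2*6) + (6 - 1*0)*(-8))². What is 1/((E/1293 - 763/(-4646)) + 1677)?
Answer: 6007278/10092479531 ≈ 0.00059522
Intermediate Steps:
E = 3721 (E = ((-1 - 12) + (6 + 0)*(-8))² = (-13 + 6*(-8))² = (-13 - 48)² = (-61)² = 3721)
1/((E/1293 - 763/(-4646)) + 1677) = 1/((3721/1293 - 763/(-4646)) + 1677) = 1/((3721*(1/1293) - 763*(-1/4646)) + 1677) = 1/((3721/1293 + 763/4646) + 1677) = 1/(18274325/6007278 + 1677) = 1/(10092479531/6007278) = 6007278/10092479531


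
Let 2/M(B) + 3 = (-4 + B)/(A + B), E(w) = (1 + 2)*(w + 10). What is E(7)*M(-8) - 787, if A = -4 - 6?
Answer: -5815/7 ≈ -830.71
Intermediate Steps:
A = -10
E(w) = 30 + 3*w (E(w) = 3*(10 + w) = 30 + 3*w)
M(B) = 2/(-3 + (-4 + B)/(-10 + B))
E(7)*M(-8) - 787 = (30 + 3*7)*((10 - 1*(-8))/(-13 - 8)) - 787 = (30 + 21)*((10 + 8)/(-21)) - 787 = 51*(-1/21*18) - 787 = 51*(-6/7) - 787 = -306/7 - 787 = -5815/7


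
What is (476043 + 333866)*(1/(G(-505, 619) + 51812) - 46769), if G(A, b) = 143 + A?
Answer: -1948855719570541/51450 ≈ -3.7879e+10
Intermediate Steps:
(476043 + 333866)*(1/(G(-505, 619) + 51812) - 46769) = (476043 + 333866)*(1/((143 - 505) + 51812) - 46769) = 809909*(1/(-362 + 51812) - 46769) = 809909*(1/51450 - 46769) = 809909*(-2406265049/51450) = -1948855719570541/51450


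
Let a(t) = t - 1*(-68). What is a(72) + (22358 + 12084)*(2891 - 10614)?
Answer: -265995426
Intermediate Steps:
a(t) = 68 + t (a(t) = t + 68 = 68 + t)
a(72) + (22358 + 12084)*(2891 - 10614) = (68 + 72) + (22358 + 12084)*(2891 - 10614) = 140 + 34442*(-7723) = 140 - 265995566 = -265995426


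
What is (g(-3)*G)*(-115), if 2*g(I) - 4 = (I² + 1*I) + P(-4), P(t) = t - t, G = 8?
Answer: -4600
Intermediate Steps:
P(t) = 0
g(I) = 2 + I/2 + I²/2 (g(I) = 2 + ((I² + 1*I) + 0)/2 = 2 + ((I² + I) + 0)/2 = 2 + ((I + I²) + 0)/2 = 2 + (I + I²)/2 = 2 + (I/2 + I²/2) = 2 + I/2 + I²/2)
(g(-3)*G)*(-115) = ((2 + (½)*(-3) + (½)*(-3)²)*8)*(-115) = ((2 - 3/2 + (½)*9)*8)*(-115) = ((2 - 3/2 + 9/2)*8)*(-115) = (5*8)*(-115) = 40*(-115) = -4600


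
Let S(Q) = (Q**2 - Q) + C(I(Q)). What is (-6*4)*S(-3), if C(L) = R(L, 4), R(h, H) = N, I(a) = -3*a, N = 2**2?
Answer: -384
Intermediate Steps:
N = 4
R(h, H) = 4
C(L) = 4
S(Q) = 4 + Q**2 - Q (S(Q) = (Q**2 - Q) + 4 = 4 + Q**2 - Q)
(-6*4)*S(-3) = (-6*4)*(4 + (-3)**2 - 1*(-3)) = -24*(4 + 9 + 3) = -24*16 = -384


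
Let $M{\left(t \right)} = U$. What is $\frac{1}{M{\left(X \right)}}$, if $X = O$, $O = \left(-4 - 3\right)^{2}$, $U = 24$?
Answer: $\frac{1}{24} \approx 0.041667$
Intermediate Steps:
$O = 49$ ($O = \left(-7\right)^{2} = 49$)
$X = 49$
$M{\left(t \right)} = 24$
$\frac{1}{M{\left(X \right)}} = \frac{1}{24}$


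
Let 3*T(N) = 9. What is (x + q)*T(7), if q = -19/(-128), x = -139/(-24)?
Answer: 2281/128 ≈ 17.820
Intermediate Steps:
T(N) = 3 (T(N) = (⅓)*9 = 3)
x = 139/24 (x = -139*(-1/24) = 139/24 ≈ 5.7917)
q = 19/128 (q = -19*(-1/128) = 19/128 ≈ 0.14844)
(x + q)*T(7) = (139/24 + 19/128)*3 = (2281/384)*3 = 2281/128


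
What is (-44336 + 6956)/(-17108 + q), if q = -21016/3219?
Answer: 813015/372241 ≈ 2.1841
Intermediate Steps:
q = -568/87 (q = -21016*1/3219 = -568/87 ≈ -6.5287)
(-44336 + 6956)/(-17108 + q) = (-44336 + 6956)/(-17108 - 568/87) = -37380/(-1488964/87) = -37380*(-87/1488964) = 813015/372241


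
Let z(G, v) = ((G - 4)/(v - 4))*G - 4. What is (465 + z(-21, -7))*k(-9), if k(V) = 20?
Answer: 90920/11 ≈ 8265.5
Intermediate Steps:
z(G, v) = -4 + G*(-4 + G)/(-4 + v) (z(G, v) = ((-4 + G)/(-4 + v))*G - 4 = G*(-4 + G)/(-4 + v) - 4 = -4 + G*(-4 + G)/(-4 + v))
(465 + z(-21, -7))*k(-9) = (465 + (16 + (-21)**2 - 4*(-21) - 4*(-7))/(-4 - 7))*20 = (465 + (16 + 441 + 84 + 28)/(-11))*20 = (465 - 1/11*569)*20 = (465 - 569/11)*20 = (4546/11)*20 = 90920/11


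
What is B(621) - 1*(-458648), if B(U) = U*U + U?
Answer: 844910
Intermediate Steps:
B(U) = U + U**2 (B(U) = U**2 + U = U + U**2)
B(621) - 1*(-458648) = 621*(1 + 621) - 1*(-458648) = 621*622 + 458648 = 386262 + 458648 = 844910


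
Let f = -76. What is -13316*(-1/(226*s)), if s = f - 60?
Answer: -3329/7684 ≈ -0.43324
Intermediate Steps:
s = -136 (s = -76 - 60 = -136)
-13316*(-1/(226*s)) = -13316/((-136*(-226))) = -13316/30736 = -13316*1/30736 = -3329/7684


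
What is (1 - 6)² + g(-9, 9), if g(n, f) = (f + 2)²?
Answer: 146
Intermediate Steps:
g(n, f) = (2 + f)²
(1 - 6)² + g(-9, 9) = (1 - 6)² + (2 + 9)² = (-5)² + 11² = 25 + 121 = 146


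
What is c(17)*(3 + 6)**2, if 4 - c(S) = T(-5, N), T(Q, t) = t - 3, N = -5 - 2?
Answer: 1134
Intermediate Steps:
N = -7
T(Q, t) = -3 + t
c(S) = 14 (c(S) = 4 - (-3 - 7) = 4 - 1*(-10) = 4 + 10 = 14)
c(17)*(3 + 6)**2 = 14*(3 + 6)**2 = 14*9**2 = 14*81 = 1134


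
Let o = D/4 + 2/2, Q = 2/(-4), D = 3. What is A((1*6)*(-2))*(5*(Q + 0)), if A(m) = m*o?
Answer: 105/2 ≈ 52.500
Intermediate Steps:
Q = -½ (Q = 2*(-¼) = -½ ≈ -0.50000)
o = 7/4 (o = 3/4 + 2/2 = 3*(¼) + 2*(½) = ¾ + 1 = 7/4 ≈ 1.7500)
A(m) = 7*m/4 (A(m) = m*(7/4) = 7*m/4)
A((1*6)*(-2))*(5*(Q + 0)) = (7*((1*6)*(-2))/4)*(5*(-½ + 0)) = (7*(6*(-2))/4)*(5*(-½)) = ((7/4)*(-12))*(-5/2) = -21*(-5/2) = 105/2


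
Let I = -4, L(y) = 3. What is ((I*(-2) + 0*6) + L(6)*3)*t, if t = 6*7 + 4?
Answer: 782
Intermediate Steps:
t = 46 (t = 42 + 4 = 46)
((I*(-2) + 0*6) + L(6)*3)*t = ((-4*(-2) + 0*6) + 3*3)*46 = ((8 + 0) + 9)*46 = (8 + 9)*46 = 17*46 = 782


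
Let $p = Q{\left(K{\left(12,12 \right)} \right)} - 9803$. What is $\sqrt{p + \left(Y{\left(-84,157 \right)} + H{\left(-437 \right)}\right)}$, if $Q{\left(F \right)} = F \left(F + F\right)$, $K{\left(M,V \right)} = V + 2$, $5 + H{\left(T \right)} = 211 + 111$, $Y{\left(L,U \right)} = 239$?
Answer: $i \sqrt{8855} \approx 94.101 i$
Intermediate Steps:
$H{\left(T \right)} = 317$ ($H{\left(T \right)} = -5 + \left(211 + 111\right) = -5 + 322 = 317$)
$K{\left(M,V \right)} = 2 + V$
$Q{\left(F \right)} = 2 F^{2}$ ($Q{\left(F \right)} = F 2 F = 2 F^{2}$)
$p = -9411$ ($p = 2 \left(2 + 12\right)^{2} - 9803 = 2 \cdot 14^{2} - 9803 = 2 \cdot 196 - 9803 = 392 - 9803 = -9411$)
$\sqrt{p + \left(Y{\left(-84,157 \right)} + H{\left(-437 \right)}\right)} = \sqrt{-9411 + \left(239 + 317\right)} = \sqrt{-9411 + 556} = \sqrt{-8855} = i \sqrt{8855}$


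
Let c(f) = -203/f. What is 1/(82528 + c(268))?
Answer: 268/22117301 ≈ 1.2117e-5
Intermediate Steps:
1/(82528 + c(268)) = 1/(82528 - 203/268) = 1/(22117301/268) = 268/22117301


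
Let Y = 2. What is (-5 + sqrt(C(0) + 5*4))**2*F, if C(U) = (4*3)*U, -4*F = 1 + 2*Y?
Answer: -225/4 + 25*sqrt(5) ≈ -0.34830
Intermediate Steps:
F = -5/4 (F = -(1 + 2*2)/4 = -(1 + 4)/4 = -1/4*5 = -5/4 ≈ -1.2500)
C(U) = 12*U
(-5 + sqrt(C(0) + 5*4))**2*F = (-5 + sqrt(12*0 + 5*4))**2*(-5/4) = (-5 + sqrt(0 + 20))**2*(-5/4) = (-5 + sqrt(20))**2*(-5/4) = (-5 + 2*sqrt(5))**2*(-5/4) = -5*(-5 + 2*sqrt(5))**2/4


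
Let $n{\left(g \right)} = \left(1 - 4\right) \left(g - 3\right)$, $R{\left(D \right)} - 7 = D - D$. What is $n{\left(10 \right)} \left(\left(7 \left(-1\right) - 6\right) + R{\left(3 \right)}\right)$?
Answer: $126$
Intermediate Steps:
$R{\left(D \right)} = 7$ ($R{\left(D \right)} = 7 + \left(D - D\right) = 7 + 0 = 7$)
$n{\left(g \right)} = 9 - 3 g$ ($n{\left(g \right)} = - 3 \left(-3 + g\right) = 9 - 3 g$)
$n{\left(10 \right)} \left(\left(7 \left(-1\right) - 6\right) + R{\left(3 \right)}\right) = \left(9 - 30\right) \left(\left(7 \left(-1\right) - 6\right) + 7\right) = \left(9 - 30\right) \left(\left(-7 - 6\right) + 7\right) = - 21 \left(-13 + 7\right) = \left(-21\right) \left(-6\right) = 126$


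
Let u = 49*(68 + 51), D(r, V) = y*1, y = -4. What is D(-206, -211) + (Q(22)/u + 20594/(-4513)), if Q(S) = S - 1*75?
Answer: -225584015/26315303 ≈ -8.5724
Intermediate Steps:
D(r, V) = -4 (D(r, V) = -4*1 = -4)
u = 5831 (u = 49*119 = 5831)
Q(S) = -75 + S (Q(S) = S - 75 = -75 + S)
D(-206, -211) + (Q(22)/u + 20594/(-4513)) = -4 + ((-75 + 22)/5831 + 20594/(-4513)) = -4 + (-53*1/5831 + 20594*(-1/4513)) = -4 + (-53/5831 - 20594/4513) = -4 - 120322803/26315303 = -225584015/26315303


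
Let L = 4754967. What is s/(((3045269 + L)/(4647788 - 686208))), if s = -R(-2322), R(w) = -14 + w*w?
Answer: -5339883009650/1950059 ≈ -2.7383e+6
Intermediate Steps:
R(w) = -14 + w²
s = -5391670 (s = -(-14 + (-2322)²) = -(-14 + 5391684) = -1*5391670 = -5391670)
s/(((3045269 + L)/(4647788 - 686208))) = -5391670*(4647788 - 686208)/(3045269 + 4754967) = -5391670/(7800236/3961580) = -5391670/(7800236*(1/3961580)) = -5391670/1950059/990395 = -5391670*990395/1950059 = -5339883009650/1950059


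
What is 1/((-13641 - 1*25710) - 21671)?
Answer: -1/61022 ≈ -1.6388e-5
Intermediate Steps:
1/((-13641 - 1*25710) - 21671) = 1/((-13641 - 25710) - 21671) = 1/(-39351 - 21671) = 1/(-61022) = -1/61022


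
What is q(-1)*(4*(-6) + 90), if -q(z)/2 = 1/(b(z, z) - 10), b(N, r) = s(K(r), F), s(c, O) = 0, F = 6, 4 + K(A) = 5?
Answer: 66/5 ≈ 13.200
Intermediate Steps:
K(A) = 1 (K(A) = -4 + 5 = 1)
b(N, r) = 0
q(z) = ⅕ (q(z) = -2/(0 - 10) = -2/(-10) = -2*(-⅒) = ⅕)
q(-1)*(4*(-6) + 90) = (4*(-6) + 90)/5 = (-24 + 90)/5 = (⅕)*66 = 66/5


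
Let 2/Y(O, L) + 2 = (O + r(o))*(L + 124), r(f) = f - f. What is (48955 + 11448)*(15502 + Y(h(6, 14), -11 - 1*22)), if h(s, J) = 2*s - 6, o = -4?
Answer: 254691967635/272 ≈ 9.3637e+8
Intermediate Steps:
h(s, J) = -6 + 2*s
r(f) = 0
Y(O, L) = 2/(-2 + O*(124 + L)) (Y(O, L) = 2/(-2 + (O + 0)*(L + 124)) = 2/(-2 + O*(124 + L)))
(48955 + 11448)*(15502 + Y(h(6, 14), -11 - 1*22)) = (48955 + 11448)*(15502 + 2/(-2 + 124*(-6 + 2*6) + (-11 - 1*22)*(-6 + 2*6))) = 60403*(15502 + 2/(-2 + 124*(-6 + 12) + (-11 - 22)*(-6 + 12))) = 60403*(15502 + 2/(-2 + 124*6 - 33*6)) = 60403*(15502 + 2/(-2 + 744 - 198)) = 60403*(15502 + 2/544) = 60403*(15502 + 2*(1/544)) = 60403*(15502 + 1/272) = 60403*(4216545/272) = 254691967635/272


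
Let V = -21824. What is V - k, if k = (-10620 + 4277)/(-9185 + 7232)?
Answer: -42628615/1953 ≈ -21827.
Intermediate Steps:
k = 6343/1953 (k = -6343/(-1953) = -6343*(-1/1953) = 6343/1953 ≈ 3.2478)
V - k = -21824 - 1*6343/1953 = -21824 - 6343/1953 = -42628615/1953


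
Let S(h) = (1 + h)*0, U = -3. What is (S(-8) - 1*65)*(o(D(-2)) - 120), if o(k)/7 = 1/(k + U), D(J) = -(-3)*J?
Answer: 70655/9 ≈ 7850.6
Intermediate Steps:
D(J) = 3*J
o(k) = 7/(-3 + k) (o(k) = 7/(k - 3) = 7/(-3 + k))
S(h) = 0
(S(-8) - 1*65)*(o(D(-2)) - 120) = (0 - 1*65)*(7/(-3 + 3*(-2)) - 120) = (0 - 65)*(7/(-3 - 6) - 120) = -65*(7/(-9) - 120) = -65*(7*(-⅑) - 120) = -65*(-7/9 - 120) = -65*(-1087/9) = 70655/9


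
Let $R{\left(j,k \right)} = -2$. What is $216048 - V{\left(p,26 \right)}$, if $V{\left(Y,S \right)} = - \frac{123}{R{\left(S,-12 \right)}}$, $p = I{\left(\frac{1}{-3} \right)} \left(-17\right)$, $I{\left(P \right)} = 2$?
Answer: $\frac{431973}{2} \approx 2.1599 \cdot 10^{5}$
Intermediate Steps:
$p = -34$ ($p = 2 \left(-17\right) = -34$)
$V{\left(Y,S \right)} = \frac{123}{2}$ ($V{\left(Y,S \right)} = - \frac{123}{-2} = \left(-123\right) \left(- \frac{1}{2}\right) = \frac{123}{2}$)
$216048 - V{\left(p,26 \right)} = 216048 - \frac{123}{2} = \frac{431973}{2}$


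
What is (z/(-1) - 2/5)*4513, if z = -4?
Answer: 81234/5 ≈ 16247.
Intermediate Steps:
(z/(-1) - 2/5)*4513 = (-4/(-1) - 2/5)*4513 = (-4*(-1) - 2*⅕)*4513 = (4 - ⅖)*4513 = (18/5)*4513 = 81234/5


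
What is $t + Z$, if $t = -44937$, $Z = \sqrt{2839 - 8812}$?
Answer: $-44937 + i \sqrt{5973} \approx -44937.0 + 77.285 i$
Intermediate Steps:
$Z = i \sqrt{5973}$ ($Z = \sqrt{-5973} = i \sqrt{5973} \approx 77.285 i$)
$t + Z = -44937 + i \sqrt{5973}$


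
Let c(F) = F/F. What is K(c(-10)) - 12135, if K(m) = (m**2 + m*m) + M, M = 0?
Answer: -12133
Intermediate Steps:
c(F) = 1
K(m) = 2*m**2 (K(m) = (m**2 + m*m) + 0 = (m**2 + m**2) + 0 = 2*m**2 + 0 = 2*m**2)
K(c(-10)) - 12135 = 2*1**2 - 12135 = 2*1 - 12135 = 2 - 12135 = -12133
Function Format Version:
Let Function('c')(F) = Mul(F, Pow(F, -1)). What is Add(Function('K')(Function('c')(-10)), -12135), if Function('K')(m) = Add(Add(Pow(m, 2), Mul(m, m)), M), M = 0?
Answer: -12133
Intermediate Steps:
Function('c')(F) = 1
Function('K')(m) = Mul(2, Pow(m, 2)) (Function('K')(m) = Add(Add(Pow(m, 2), Mul(m, m)), 0) = Add(Add(Pow(m, 2), Pow(m, 2)), 0) = Add(Mul(2, Pow(m, 2)), 0) = Mul(2, Pow(m, 2)))
Add(Function('K')(Function('c')(-10)), -12135) = Add(Mul(2, Pow(1, 2)), -12135) = Add(Mul(2, 1), -12135) = Add(2, -12135) = -12133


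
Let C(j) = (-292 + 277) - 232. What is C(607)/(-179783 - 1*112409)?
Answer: 247/292192 ≈ 0.00084533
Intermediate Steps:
C(j) = -247 (C(j) = -15 - 232 = -247)
C(607)/(-179783 - 1*112409) = -247/(-179783 - 1*112409) = -247/(-179783 - 112409) = -247/(-292192) = -247*(-1/292192) = 247/292192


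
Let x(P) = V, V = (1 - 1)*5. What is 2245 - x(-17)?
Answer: 2245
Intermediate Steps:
V = 0 (V = 0*5 = 0)
x(P) = 0
2245 - x(-17) = 2245 - 1*0 = 2245 + 0 = 2245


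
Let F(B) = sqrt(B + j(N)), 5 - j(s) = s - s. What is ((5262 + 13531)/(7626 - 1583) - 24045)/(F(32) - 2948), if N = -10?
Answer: 428300598616/52517700681 + 145285142*sqrt(37)/52517700681 ≈ 8.1722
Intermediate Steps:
j(s) = 5 (j(s) = 5 - (s - s) = 5 - 1*0 = 5 + 0 = 5)
F(B) = sqrt(5 + B) (F(B) = sqrt(B + 5) = sqrt(5 + B))
((5262 + 13531)/(7626 - 1583) - 24045)/(F(32) - 2948) = ((5262 + 13531)/(7626 - 1583) - 24045)/(sqrt(5 + 32) - 2948) = (18793/6043 - 24045)/(sqrt(37) - 2948) = (18793*(1/6043) - 24045)/(-2948 + sqrt(37)) = (18793/6043 - 24045)/(-2948 + sqrt(37)) = -145285142/(6043*(-2948 + sqrt(37)))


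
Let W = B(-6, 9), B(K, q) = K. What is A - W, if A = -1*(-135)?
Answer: 141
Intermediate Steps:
W = -6
A = 135
A - W = 135 - 1*(-6) = 135 + 6 = 141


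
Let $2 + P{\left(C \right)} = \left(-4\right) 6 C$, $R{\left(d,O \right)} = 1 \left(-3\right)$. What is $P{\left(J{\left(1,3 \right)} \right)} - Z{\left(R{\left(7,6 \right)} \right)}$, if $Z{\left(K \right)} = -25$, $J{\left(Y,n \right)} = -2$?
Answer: $71$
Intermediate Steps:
$R{\left(d,O \right)} = -3$
$P{\left(C \right)} = -2 - 24 C$ ($P{\left(C \right)} = -2 + \left(-4\right) 6 C = -2 - 24 C$)
$P{\left(J{\left(1,3 \right)} \right)} - Z{\left(R{\left(7,6 \right)} \right)} = \left(-2 - -48\right) - -25 = \left(-2 + 48\right) + 25 = 46 + 25 = 71$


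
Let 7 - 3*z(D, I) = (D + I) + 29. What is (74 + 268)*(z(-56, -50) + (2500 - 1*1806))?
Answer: 246924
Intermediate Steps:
z(D, I) = -22/3 - D/3 - I/3 (z(D, I) = 7/3 - ((D + I) + 29)/3 = 7/3 - (29 + D + I)/3 = 7/3 + (-29/3 - D/3 - I/3) = -22/3 - D/3 - I/3)
(74 + 268)*(z(-56, -50) + (2500 - 1*1806)) = (74 + 268)*((-22/3 - ⅓*(-56) - ⅓*(-50)) + (2500 - 1*1806)) = 342*((-22/3 + 56/3 + 50/3) + (2500 - 1806)) = 342*(28 + 694) = 342*722 = 246924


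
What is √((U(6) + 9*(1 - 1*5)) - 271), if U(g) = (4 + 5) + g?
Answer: 2*I*√73 ≈ 17.088*I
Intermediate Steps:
U(g) = 9 + g
√((U(6) + 9*(1 - 1*5)) - 271) = √(((9 + 6) + 9*(1 - 1*5)) - 271) = √((15 + 9*(1 - 5)) - 271) = √((15 + 9*(-4)) - 271) = √((15 - 36) - 271) = √(-21 - 271) = √(-292) = 2*I*√73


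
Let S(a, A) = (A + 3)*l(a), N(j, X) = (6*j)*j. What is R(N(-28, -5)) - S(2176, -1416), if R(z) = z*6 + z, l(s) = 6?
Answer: 41406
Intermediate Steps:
N(j, X) = 6*j²
S(a, A) = 18 + 6*A (S(a, A) = (A + 3)*6 = (3 + A)*6 = 18 + 6*A)
R(z) = 7*z (R(z) = 6*z + z = 7*z)
R(N(-28, -5)) - S(2176, -1416) = 7*(6*(-28)²) - (18 + 6*(-1416)) = 7*(6*784) - (18 - 8496) = 7*4704 - 1*(-8478) = 32928 + 8478 = 41406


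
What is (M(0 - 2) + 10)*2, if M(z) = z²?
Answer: 28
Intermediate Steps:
(M(0 - 2) + 10)*2 = ((0 - 2)² + 10)*2 = ((-2)² + 10)*2 = (4 + 10)*2 = 14*2 = 28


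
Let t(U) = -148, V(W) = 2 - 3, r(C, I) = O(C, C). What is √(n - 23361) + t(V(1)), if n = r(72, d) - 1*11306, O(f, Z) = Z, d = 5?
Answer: -148 + I*√34595 ≈ -148.0 + 186.0*I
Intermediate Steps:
r(C, I) = C
n = -11234 (n = 72 - 1*11306 = 72 - 11306 = -11234)
V(W) = -1
√(n - 23361) + t(V(1)) = √(-11234 - 23361) - 148 = √(-34595) - 148 = I*√34595 - 148 = -148 + I*√34595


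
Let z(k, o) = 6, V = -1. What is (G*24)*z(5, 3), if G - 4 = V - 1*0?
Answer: 432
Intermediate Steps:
G = 3 (G = 4 + (-1 - 1*0) = 4 + (-1 + 0) = 4 - 1 = 3)
(G*24)*z(5, 3) = (3*24)*6 = 72*6 = 432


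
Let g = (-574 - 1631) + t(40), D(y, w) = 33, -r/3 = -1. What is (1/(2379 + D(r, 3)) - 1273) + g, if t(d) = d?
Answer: -8292455/2412 ≈ -3438.0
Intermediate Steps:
r = 3 (r = -3*(-1) = 3)
g = -2165 (g = (-574 - 1631) + 40 = -2205 + 40 = -2165)
(1/(2379 + D(r, 3)) - 1273) + g = (1/(2379 + 33) - 1273) - 2165 = (1/2412 - 1273) - 2165 = -3070475/2412 - 2165 = -8292455/2412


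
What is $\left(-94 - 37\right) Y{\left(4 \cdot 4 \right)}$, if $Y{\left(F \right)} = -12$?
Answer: $1572$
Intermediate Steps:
$\left(-94 - 37\right) Y{\left(4 \cdot 4 \right)} = \left(-94 - 37\right) \left(-12\right) = \left(-131\right) \left(-12\right) = 1572$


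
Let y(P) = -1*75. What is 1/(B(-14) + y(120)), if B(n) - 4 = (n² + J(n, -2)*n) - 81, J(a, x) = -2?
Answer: 1/72 ≈ 0.013889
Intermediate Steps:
y(P) = -75
B(n) = -77 + n² - 2*n (B(n) = 4 + ((n² - 2*n) - 81) = 4 + (-81 + n² - 2*n) = -77 + n² - 2*n)
1/(B(-14) + y(120)) = 1/((-77 + (-14)² - 2*(-14)) - 75) = 1/((-77 + 196 + 28) - 75) = 1/(147 - 75) = 1/72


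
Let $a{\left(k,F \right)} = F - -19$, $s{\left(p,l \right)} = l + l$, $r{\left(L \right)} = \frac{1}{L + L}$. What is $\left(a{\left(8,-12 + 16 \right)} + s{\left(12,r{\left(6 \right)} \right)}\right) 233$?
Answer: $\frac{32387}{6} \approx 5397.8$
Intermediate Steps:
$r{\left(L \right)} = \frac{1}{2 L}$
$s{\left(p,l \right)} = 2 l$
$a{\left(k,F \right)} = 19 + F$ ($a{\left(k,F \right)} = F + 19 = 19 + F$)
$\left(a{\left(8,-12 + 16 \right)} + s{\left(12,r{\left(6 \right)} \right)}\right) 233 = \left(\left(19 + \left(-12 + 16\right)\right) + 2 \frac{1}{2 \cdot 6}\right) 233 = \left(\left(19 + 4\right) + 2 \cdot \frac{1}{2} \cdot \frac{1}{6}\right) 233 = \left(23 + 2 \cdot \frac{1}{12}\right) 233 = \left(23 + \frac{1}{6}\right) 233 = \frac{139}{6} \cdot 233 = \frac{32387}{6}$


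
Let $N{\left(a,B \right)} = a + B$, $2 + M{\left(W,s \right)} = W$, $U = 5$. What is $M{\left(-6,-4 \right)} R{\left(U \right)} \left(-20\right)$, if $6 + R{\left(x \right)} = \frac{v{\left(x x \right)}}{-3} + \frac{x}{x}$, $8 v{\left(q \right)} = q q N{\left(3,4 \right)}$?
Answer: $- \frac{89900}{3} \approx -29967.0$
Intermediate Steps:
$M{\left(W,s \right)} = -2 + W$
$N{\left(a,B \right)} = B + a$
$v{\left(q \right)} = \frac{7 q^{2}}{8}$ ($v{\left(q \right)} = \frac{q q \left(4 + 3\right)}{8} = \frac{q^{2} \cdot 7}{8} = \frac{7 q^{2}}{8}$)
$R{\left(x \right)} = -5 - \frac{7 x^{4}}{24}$ ($R{\left(x \right)} = -6 + \left(\frac{\frac{7}{8} \left(x x\right)^{2}}{-3} + \frac{x}{x}\right) = -6 + \left(\frac{7 \left(x^{2}\right)^{2}}{8} \left(- \frac{1}{3}\right) + 1\right) = -6 + \left(\frac{7 x^{4}}{8} \left(- \frac{1}{3}\right) + 1\right) = -6 - \left(-1 + \frac{7 x^{4}}{24}\right) = -5 - \frac{7 x^{4}}{24}$)
$M{\left(-6,-4 \right)} R{\left(U \right)} \left(-20\right) = \left(-2 - 6\right) \left(-5 - \frac{7 \cdot 5^{4}}{24}\right) \left(-20\right) = - 8 \left(-5 - \frac{4375}{24}\right) \left(-20\right) = \left(-8\right) \left(- \frac{4495}{24}\right) \left(-20\right) = \frac{4495}{3} \left(-20\right) = - \frac{89900}{3}$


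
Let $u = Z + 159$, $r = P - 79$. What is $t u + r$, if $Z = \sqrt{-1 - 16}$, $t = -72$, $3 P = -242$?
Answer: $- \frac{34823}{3} - 72 i \sqrt{17} \approx -11608.0 - 296.86 i$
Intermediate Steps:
$P = - \frac{242}{3}$ ($P = \frac{1}{3} \left(-242\right) = - \frac{242}{3} \approx -80.667$)
$r = - \frac{479}{3}$ ($r = - \frac{242}{3} - 79 = - \frac{479}{3} \approx -159.67$)
$Z = i \sqrt{17}$ ($Z = \sqrt{-17} = i \sqrt{17} \approx 4.1231 i$)
$u = 159 + i \sqrt{17}$ ($u = i \sqrt{17} + 159 = 159 + i \sqrt{17} \approx 159.0 + 4.1231 i$)
$t u + r = - 72 \left(159 + i \sqrt{17}\right) - \frac{479}{3} = \left(-11448 - 72 i \sqrt{17}\right) - \frac{479}{3} = - \frac{34823}{3} - 72 i \sqrt{17}$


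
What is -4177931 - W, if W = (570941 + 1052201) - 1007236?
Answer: -4793837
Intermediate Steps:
W = 615906 (W = 1623142 - 1007236 = 615906)
-4177931 - W = -4177931 - 1*615906 = -4177931 - 615906 = -4793837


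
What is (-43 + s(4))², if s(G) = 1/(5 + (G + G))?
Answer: 311364/169 ≈ 1842.4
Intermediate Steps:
s(G) = 1/(5 + 2*G)
(-43 + s(4))² = (-43 + 1/(5 + 2*4))² = (-43 + 1/(5 + 8))² = (-43 + 1/13)² = (-558/13)² = 311364/169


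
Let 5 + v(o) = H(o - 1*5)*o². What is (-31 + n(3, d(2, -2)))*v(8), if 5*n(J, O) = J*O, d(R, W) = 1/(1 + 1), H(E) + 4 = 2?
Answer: 40831/10 ≈ 4083.1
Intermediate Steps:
H(E) = -2 (H(E) = -4 + 2 = -2)
d(R, W) = ½ (d(R, W) = 1/2 = ½)
n(J, O) = J*O/5 (n(J, O) = (J*O)/5 = J*O/5)
v(o) = -5 - 2*o²
(-31 + n(3, d(2, -2)))*v(8) = (-31 + (⅕)*3*(½))*(-5 - 2*8²) = (-31 + 3/10)*(-5 - 2*64) = -307*(-5 - 128)/10 = -307/10*(-133) = 40831/10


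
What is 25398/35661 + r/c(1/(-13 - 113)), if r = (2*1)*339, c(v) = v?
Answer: -1015474170/11887 ≈ -85427.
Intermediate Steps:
r = 678 (r = 2*339 = 678)
25398/35661 + r/c(1/(-13 - 113)) = 25398/35661 + 678/(1/(-13 - 113)) = 25398*(1/35661) + 678/(1/(-126)) = 8466/11887 + 678/(-1/126) = 8466/11887 + 678*(-126) = 8466/11887 - 85428 = -1015474170/11887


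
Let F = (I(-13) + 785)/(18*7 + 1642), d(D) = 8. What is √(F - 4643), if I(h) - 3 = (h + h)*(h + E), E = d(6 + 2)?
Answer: I*√3138317/26 ≈ 68.136*I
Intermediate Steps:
E = 8
I(h) = 3 + 2*h*(8 + h) (I(h) = 3 + (h + h)*(h + 8) = 3 + (2*h)*(8 + h) = 3 + 2*h*(8 + h))
F = 27/52 (F = ((3 + 2*(-13)² + 16*(-13)) + 785)/(18*7 + 1642) = ((3 + 2*169 - 208) + 785)/(126 + 1642) = ((3 + 338 - 208) + 785)/1768 = (133 + 785)*(1/1768) = 918*(1/1768) = 27/52 ≈ 0.51923)
√(F - 4643) = √(27/52 - 4643) = √(-241409/52) = I*√3138317/26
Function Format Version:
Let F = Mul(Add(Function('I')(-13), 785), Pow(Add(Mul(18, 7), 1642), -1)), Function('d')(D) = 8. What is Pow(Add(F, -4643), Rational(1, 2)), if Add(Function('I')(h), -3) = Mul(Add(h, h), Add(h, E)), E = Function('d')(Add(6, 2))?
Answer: Mul(Rational(1, 26), I, Pow(3138317, Rational(1, 2))) ≈ Mul(68.136, I)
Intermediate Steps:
E = 8
Function('I')(h) = Add(3, Mul(2, h, Add(8, h))) (Function('I')(h) = Add(3, Mul(Add(h, h), Add(h, 8))) = Add(3, Mul(Mul(2, h), Add(8, h))) = Add(3, Mul(2, h, Add(8, h))))
F = Rational(27, 52) (F = Mul(Add(Add(3, Mul(2, Pow(-13, 2)), Mul(16, -13)), 785), Pow(Add(Mul(18, 7), 1642), -1)) = Mul(Add(Add(3, Mul(2, 169), -208), 785), Pow(Add(126, 1642), -1)) = Mul(Add(Add(3, 338, -208), 785), Pow(1768, -1)) = Mul(Add(133, 785), Rational(1, 1768)) = Mul(918, Rational(1, 1768)) = Rational(27, 52) ≈ 0.51923)
Pow(Add(F, -4643), Rational(1, 2)) = Pow(Add(Rational(27, 52), -4643), Rational(1, 2)) = Pow(Rational(-241409, 52), Rational(1, 2)) = Mul(Rational(1, 26), I, Pow(3138317, Rational(1, 2)))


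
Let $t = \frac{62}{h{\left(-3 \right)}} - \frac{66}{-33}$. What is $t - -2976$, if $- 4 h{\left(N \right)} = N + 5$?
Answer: $2854$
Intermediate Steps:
$h{\left(N \right)} = - \frac{5}{4} - \frac{N}{4}$ ($h{\left(N \right)} = - \frac{N + 5}{4} = - \frac{5 + N}{4} = - \frac{5}{4} - \frac{N}{4}$)
$t = -122$ ($t = \frac{62}{- \frac{5}{4} - - \frac{3}{4}} - \frac{66}{-33} = \frac{62}{- \frac{5}{4} + \frac{3}{4}} - -2 = \frac{62}{- \frac{1}{2}} + 2 = 62 \left(-2\right) + 2 = -124 + 2 = -122$)
$t - -2976 = -122 - -2976 = -122 + 2976 = 2854$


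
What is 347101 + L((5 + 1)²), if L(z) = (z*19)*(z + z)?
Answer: 396349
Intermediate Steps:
L(z) = 38*z² (L(z) = (19*z)*(2*z) = 38*z²)
347101 + L((5 + 1)²) = 347101 + 38*((5 + 1)²)² = 347101 + 38*(6²)² = 347101 + 38*36² = 347101 + 38*1296 = 347101 + 49248 = 396349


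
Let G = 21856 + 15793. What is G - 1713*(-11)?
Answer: 56492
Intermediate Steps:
G = 37649
G - 1713*(-11) = 37649 - 1713*(-11) = 37649 - 1*(-18843) = 37649 + 18843 = 56492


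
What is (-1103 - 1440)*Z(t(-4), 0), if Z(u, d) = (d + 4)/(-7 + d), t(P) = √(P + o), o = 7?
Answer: 10172/7 ≈ 1453.1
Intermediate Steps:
t(P) = √(7 + P) (t(P) = √(P + 7) = √(7 + P))
Z(u, d) = (4 + d)/(-7 + d)
(-1103 - 1440)*Z(t(-4), 0) = (-1103 - 1440)*((4 + 0)/(-7 + 0)) = -2543*4/(-7) = -(-2543)*4/7 = -2543*(-4/7) = 10172/7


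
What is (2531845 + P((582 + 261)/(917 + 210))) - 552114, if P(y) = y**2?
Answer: 2514514465948/1270129 ≈ 1.9797e+6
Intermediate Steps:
(2531845 + P((582 + 261)/(917 + 210))) - 552114 = (2531845 + ((582 + 261)/(917 + 210))**2) - 552114 = (2531845 + (843/1127)**2) - 552114 = (2531845 + 710649/1270129) - 552114 = 3215770468654/1270129 - 552114 = 2514514465948/1270129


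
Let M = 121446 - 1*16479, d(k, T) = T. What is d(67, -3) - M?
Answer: -104970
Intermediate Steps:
M = 104967 (M = 121446 - 16479 = 104967)
d(67, -3) - M = -3 - 1*104967 = -3 - 104967 = -104970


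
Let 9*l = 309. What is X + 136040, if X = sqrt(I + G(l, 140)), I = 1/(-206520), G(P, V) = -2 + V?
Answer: 136040 + sqrt(1471442557170)/103260 ≈ 1.3605e+5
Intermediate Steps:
l = 103/3 (l = (1/9)*309 = 103/3 ≈ 34.333)
I = -1/206520 ≈ -4.8421e-6
X = sqrt(1471442557170)/103260 (X = sqrt(-1/206520 + (-2 + 140)) = sqrt(-1/206520 + 138) = sqrt(28499759/206520) = sqrt(1471442557170)/103260 ≈ 11.747)
X + 136040 = sqrt(1471442557170)/103260 + 136040 = 136040 + sqrt(1471442557170)/103260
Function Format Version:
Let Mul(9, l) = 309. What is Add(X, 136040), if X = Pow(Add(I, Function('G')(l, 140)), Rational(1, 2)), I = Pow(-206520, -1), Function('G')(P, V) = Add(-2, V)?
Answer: Add(136040, Mul(Rational(1, 103260), Pow(1471442557170, Rational(1, 2)))) ≈ 1.3605e+5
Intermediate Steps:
l = Rational(103, 3) (l = Mul(Rational(1, 9), 309) = Rational(103, 3) ≈ 34.333)
I = Rational(-1, 206520) ≈ -4.8421e-6
X = Mul(Rational(1, 103260), Pow(1471442557170, Rational(1, 2))) (X = Pow(Add(Rational(-1, 206520), Add(-2, 140)), Rational(1, 2)) = Pow(Add(Rational(-1, 206520), 138), Rational(1, 2)) = Pow(Rational(28499759, 206520), Rational(1, 2)) = Mul(Rational(1, 103260), Pow(1471442557170, Rational(1, 2))) ≈ 11.747)
Add(X, 136040) = Add(Mul(Rational(1, 103260), Pow(1471442557170, Rational(1, 2))), 136040) = Add(136040, Mul(Rational(1, 103260), Pow(1471442557170, Rational(1, 2))))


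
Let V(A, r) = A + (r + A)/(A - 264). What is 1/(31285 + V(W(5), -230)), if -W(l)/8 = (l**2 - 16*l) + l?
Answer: 4/126745 ≈ 3.1559e-5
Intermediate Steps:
W(l) = -8*l**2 + 120*l (W(l) = -8*((l**2 - 16*l) + l) = -8*(l**2 - 15*l) = -8*l**2 + 120*l)
V(A, r) = A + (A + r)/(-264 + A)
1/(31285 + V(W(5), -230)) = 1/(31285 + (-230 + (8*5*(15 - 1*5))**2 - 2104*5*(15 - 1*5))/(-264 + 8*5*(15 - 1*5))) = 1/(31285 + (-230 + (8*5*(15 - 5))**2 - 2104*5*(15 - 5))/(-264 + 8*5*(15 - 5))) = 1/(31285 + (-230 + (8*5*10)**2 - 2104*5*10)/(-264 + 8*5*10)) = 1/(31285 + (-230 + 400**2 - 263*400)/(-264 + 400)) = 1/(31285 + (-230 + 160000 - 105200)/136) = 1/(31285 + (1/136)*54570) = 1/(31285 + 1605/4) = 1/(126745/4) = 4/126745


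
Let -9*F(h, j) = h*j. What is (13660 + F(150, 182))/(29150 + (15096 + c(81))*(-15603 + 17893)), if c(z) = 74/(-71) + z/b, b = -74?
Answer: 16749752/54527215089 ≈ 0.00030718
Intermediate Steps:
c(z) = -74/71 - z/74 (c(z) = 74/(-71) + z/(-74) = 74*(-1/71) + z*(-1/74) = -74/71 - z/74)
F(h, j) = -h*j/9
(13660 + F(150, 182))/(29150 + (15096 + c(81))*(-15603 + 17893)) = (13660 - ⅑*150*182)/(29150 + (15096 + (-74/71 - 1/74*81))*(-15603 + 17893)) = (13660 - 9100/3)/(29150 + (15096 + (-74/71 - 81/74))*2290) = 31880/(3*(29150 + (15096 - 11227/5254)*2290)) = 31880/(3*(29150 + (79303157/5254)*2290)) = 31880/(3*(29150 + 90802114765/2627)) = 31880/(3*(90878691815/2627)) = (31880/3)*(2627/90878691815) = 16749752/54527215089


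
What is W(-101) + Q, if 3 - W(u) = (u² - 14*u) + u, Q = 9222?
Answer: -2289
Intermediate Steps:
W(u) = 3 - u² + 13*u (W(u) = 3 - ((u² - 14*u) + u) = 3 - (u² - 13*u) = 3 + (-u² + 13*u) = 3 - u² + 13*u)
W(-101) + Q = (3 - 1*(-101)² + 13*(-101)) + 9222 = (3 - 1*10201 - 1313) + 9222 = (3 - 10201 - 1313) + 9222 = -11511 + 9222 = -2289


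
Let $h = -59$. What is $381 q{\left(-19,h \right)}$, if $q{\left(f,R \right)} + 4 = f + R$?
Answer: $-31242$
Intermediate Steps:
$q{\left(f,R \right)} = -4 + R + f$ ($q{\left(f,R \right)} = -4 + \left(f + R\right) = -4 + \left(R + f\right) = -4 + R + f$)
$381 q{\left(-19,h \right)} = 381 \left(-4 - 59 - 19\right) = 381 \left(-82\right) = -31242$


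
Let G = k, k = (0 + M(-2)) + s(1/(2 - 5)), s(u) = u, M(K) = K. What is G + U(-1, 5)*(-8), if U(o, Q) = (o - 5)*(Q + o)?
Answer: 569/3 ≈ 189.67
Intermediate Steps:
U(o, Q) = (-5 + o)*(Q + o)
k = -7/3 (k = (0 - 2) + 1/(2 - 5) = -2 + 1/(-3) = -2 - ⅓ = -7/3 ≈ -2.3333)
G = -7/3 ≈ -2.3333
G + U(-1, 5)*(-8) = -7/3 + ((-1)² - 5*5 - 5*(-1) + 5*(-1))*(-8) = -7/3 + (1 - 25 + 5 - 5)*(-8) = -7/3 - 24*(-8) = -7/3 + 192 = 569/3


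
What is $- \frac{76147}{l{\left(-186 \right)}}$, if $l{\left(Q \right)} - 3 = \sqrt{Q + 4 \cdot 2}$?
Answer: $- \frac{228441}{187} + \frac{76147 i \sqrt{178}}{187} \approx -1221.6 + 5432.8 i$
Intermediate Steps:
$l{\left(Q \right)} = 3 + \sqrt{8 + Q}$ ($l{\left(Q \right)} = 3 + \sqrt{Q + 4 \cdot 2} = 3 + \sqrt{Q + 8} = 3 + \sqrt{8 + Q}$)
$- \frac{76147}{l{\left(-186 \right)}} = - \frac{76147}{3 + \sqrt{8 - 186}} = - \frac{76147}{3 + \sqrt{-178}} = - \frac{76147}{3 + i \sqrt{178}}$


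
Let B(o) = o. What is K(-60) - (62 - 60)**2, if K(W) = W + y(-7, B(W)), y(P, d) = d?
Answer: -124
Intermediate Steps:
K(W) = 2*W (K(W) = W + W = 2*W)
K(-60) - (62 - 60)**2 = 2*(-60) - (62 - 60)**2 = -120 - 1*2**2 = -120 - 1*4 = -120 - 4 = -124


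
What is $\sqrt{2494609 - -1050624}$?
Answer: $\sqrt{3545233} \approx 1882.9$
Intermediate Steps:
$\sqrt{2494609 - -1050624} = \sqrt{2494609 + 1050624} = \sqrt{3545233}$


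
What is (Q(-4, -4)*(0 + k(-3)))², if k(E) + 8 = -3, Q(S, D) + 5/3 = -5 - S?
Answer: 7744/9 ≈ 860.44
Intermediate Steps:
Q(S, D) = -20/3 - S (Q(S, D) = -5/3 + (-5 - S) = -20/3 - S)
k(E) = -11 (k(E) = -8 - 3 = -11)
(Q(-4, -4)*(0 + k(-3)))² = ((-20/3 - 1*(-4))*(0 - 11))² = ((-20/3 + 4)*(-11))² = (-8/3*(-11))² = (88/3)² = 7744/9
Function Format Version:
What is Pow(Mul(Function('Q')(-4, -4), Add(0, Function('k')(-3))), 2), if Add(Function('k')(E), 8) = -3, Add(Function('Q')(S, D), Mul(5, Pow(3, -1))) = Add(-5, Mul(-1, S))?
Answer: Rational(7744, 9) ≈ 860.44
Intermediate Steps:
Function('Q')(S, D) = Add(Rational(-20, 3), Mul(-1, S)) (Function('Q')(S, D) = Add(Rational(-5, 3), Add(-5, Mul(-1, S))) = Add(Rational(-20, 3), Mul(-1, S)))
Function('k')(E) = -11 (Function('k')(E) = Add(-8, -3) = -11)
Pow(Mul(Function('Q')(-4, -4), Add(0, Function('k')(-3))), 2) = Pow(Mul(Add(Rational(-20, 3), Mul(-1, -4)), Add(0, -11)), 2) = Pow(Mul(Add(Rational(-20, 3), 4), -11), 2) = Pow(Mul(Rational(-8, 3), -11), 2) = Pow(Rational(88, 3), 2) = Rational(7744, 9)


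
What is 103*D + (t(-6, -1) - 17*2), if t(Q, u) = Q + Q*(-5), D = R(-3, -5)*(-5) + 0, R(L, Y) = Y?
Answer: 2565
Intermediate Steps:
D = 25 (D = -5*(-5) + 0 = 25 + 0 = 25)
t(Q, u) = -4*Q (t(Q, u) = Q - 5*Q = -4*Q)
103*D + (t(-6, -1) - 17*2) = 103*25 + (-4*(-6) - 17*2) = 2575 + (24 - 1*34) = 2575 + (24 - 34) = 2575 - 10 = 2565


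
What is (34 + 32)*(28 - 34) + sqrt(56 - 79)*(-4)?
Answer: -396 - 4*I*sqrt(23) ≈ -396.0 - 19.183*I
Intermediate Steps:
(34 + 32)*(28 - 34) + sqrt(56 - 79)*(-4) = 66*(-6) + sqrt(-23)*(-4) = -396 + (I*sqrt(23))*(-4) = -396 - 4*I*sqrt(23)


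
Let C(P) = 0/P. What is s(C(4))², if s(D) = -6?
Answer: 36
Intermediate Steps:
C(P) = 0
s(C(4))² = (-6)² = 36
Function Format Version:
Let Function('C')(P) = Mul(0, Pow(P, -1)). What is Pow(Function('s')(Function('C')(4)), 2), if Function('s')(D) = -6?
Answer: 36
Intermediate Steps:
Function('C')(P) = 0
Pow(Function('s')(Function('C')(4)), 2) = Pow(-6, 2) = 36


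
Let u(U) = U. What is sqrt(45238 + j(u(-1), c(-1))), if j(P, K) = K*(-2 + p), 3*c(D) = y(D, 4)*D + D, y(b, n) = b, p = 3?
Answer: sqrt(45238) ≈ 212.69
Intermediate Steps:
c(D) = D/3 + D**2/3 (c(D) = (D*D + D)/3 = (D**2 + D)/3 = (D + D**2)/3 = D/3 + D**2/3)
j(P, K) = K (j(P, K) = K*(-2 + 3) = K*1 = K)
sqrt(45238 + j(u(-1), c(-1))) = sqrt(45238 + (1/3)*(-1)*(1 - 1)) = sqrt(45238 + (1/3)*(-1)*0) = sqrt(45238 + 0) = sqrt(45238)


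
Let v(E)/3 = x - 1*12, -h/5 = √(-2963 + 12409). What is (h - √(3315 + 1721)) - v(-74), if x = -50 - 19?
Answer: 243 - 5*√9446 - 2*√1259 ≈ -313.92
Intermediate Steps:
h = -5*√9446 (h = -5*√(-2963 + 12409) = -5*√9446 ≈ -485.95)
x = -69
v(E) = -243 (v(E) = 3*(-69 - 1*12) = 3*(-69 - 12) = 3*(-81) = -243)
(h - √(3315 + 1721)) - v(-74) = (-5*√9446 - √(3315 + 1721)) - 1*(-243) = (-5*√9446 - √5036) + 243 = (-5*√9446 - 2*√1259) + 243 = 243 - 5*√9446 - 2*√1259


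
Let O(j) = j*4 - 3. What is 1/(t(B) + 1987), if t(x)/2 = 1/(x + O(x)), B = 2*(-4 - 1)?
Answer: 53/105309 ≈ 0.00050328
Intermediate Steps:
O(j) = -3 + 4*j (O(j) = 4*j - 3 = -3 + 4*j)
B = -10 (B = 2*(-5) = -10)
t(x) = 2/(-3 + 5*x) (t(x) = 2/(x + (-3 + 4*x)) = 2/(-3 + 5*x))
1/(t(B) + 1987) = 1/(2/(-3 + 5*(-10)) + 1987) = 1/(2/(-3 - 50) + 1987) = 1/(2/(-53) + 1987) = 1/(2*(-1/53) + 1987) = 1/(-2/53 + 1987) = 1/(105309/53) = 53/105309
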